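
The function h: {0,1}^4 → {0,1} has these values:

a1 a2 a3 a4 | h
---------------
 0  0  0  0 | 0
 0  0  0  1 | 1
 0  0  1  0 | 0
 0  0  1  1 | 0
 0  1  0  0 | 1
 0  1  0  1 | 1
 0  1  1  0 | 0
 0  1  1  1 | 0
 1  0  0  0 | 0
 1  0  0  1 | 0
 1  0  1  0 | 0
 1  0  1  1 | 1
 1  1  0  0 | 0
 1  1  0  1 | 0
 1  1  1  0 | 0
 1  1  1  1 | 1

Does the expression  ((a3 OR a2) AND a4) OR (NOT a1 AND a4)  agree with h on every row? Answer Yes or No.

No

Evaluate ((a3 OR a2) AND a4) OR (NOT a1 AND a4) on each row and compare to h:
  a1=0, a2=0, a3=0, a4=0: formula gives 0, h = 0 ✓
  a1=0, a2=0, a3=0, a4=1: formula gives 1, h = 1 ✓
  a1=0, a2=0, a3=1, a4=0: formula gives 0, h = 0 ✓
  a1=0, a2=0, a3=1, a4=1: formula gives 1, but h = 0 ✗
Since they disagree at (0,0,1,1), the expression is not a correct formula for h.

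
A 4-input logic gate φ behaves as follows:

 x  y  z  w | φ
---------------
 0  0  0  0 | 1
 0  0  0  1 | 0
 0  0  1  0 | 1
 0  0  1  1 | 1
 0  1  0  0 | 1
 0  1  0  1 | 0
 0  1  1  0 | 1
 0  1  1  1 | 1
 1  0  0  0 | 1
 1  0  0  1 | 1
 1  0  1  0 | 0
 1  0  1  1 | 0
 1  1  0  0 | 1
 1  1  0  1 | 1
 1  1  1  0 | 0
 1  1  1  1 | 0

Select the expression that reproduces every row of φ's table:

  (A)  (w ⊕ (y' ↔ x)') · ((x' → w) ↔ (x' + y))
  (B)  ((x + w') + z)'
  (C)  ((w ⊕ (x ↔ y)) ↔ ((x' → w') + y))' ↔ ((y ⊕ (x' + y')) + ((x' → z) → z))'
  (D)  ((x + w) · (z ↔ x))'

D

(A) fails at (0,0,0,0): the formula yields 0, φ is 1.
(B) fails at (0,0,0,0): the formula yields 0, φ is 1.
(C) fails at (0,0,0,1): the formula yields 1, φ is 0.
Only (D) survives; checking it on all 16 rows confirms it matches φ.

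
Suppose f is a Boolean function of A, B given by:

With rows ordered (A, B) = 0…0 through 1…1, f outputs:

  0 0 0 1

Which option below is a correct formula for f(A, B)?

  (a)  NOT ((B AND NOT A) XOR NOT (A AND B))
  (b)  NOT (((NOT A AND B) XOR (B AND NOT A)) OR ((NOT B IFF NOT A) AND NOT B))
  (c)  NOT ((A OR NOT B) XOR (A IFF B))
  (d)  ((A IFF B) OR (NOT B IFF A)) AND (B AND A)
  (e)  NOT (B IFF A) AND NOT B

(a) disagrees with f on (0,1) (formula → 1, table → 0); rule it out.
(b) disagrees with f on (0,1) (formula → 1, table → 0); rule it out.
(c) disagrees with f on (0,0) (formula → 1, table → 0); rule it out.
(e) disagrees with f on (1,0) (formula → 1, table → 0); rule it out.
That leaves (d). Evaluating it on every row reproduces the table of f exactly.

d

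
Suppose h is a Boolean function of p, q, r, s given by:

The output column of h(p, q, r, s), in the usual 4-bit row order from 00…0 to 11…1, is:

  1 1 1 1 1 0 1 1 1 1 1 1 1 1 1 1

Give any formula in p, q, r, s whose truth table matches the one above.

h(p, q, r, s) = NOT (((NOT p AND q) AND NOT r) AND s)

h is 0 on exactly one input, (0,1,0,1), whose minterm is ¬p·q·¬r·s. So h is the negation of that single conjunction.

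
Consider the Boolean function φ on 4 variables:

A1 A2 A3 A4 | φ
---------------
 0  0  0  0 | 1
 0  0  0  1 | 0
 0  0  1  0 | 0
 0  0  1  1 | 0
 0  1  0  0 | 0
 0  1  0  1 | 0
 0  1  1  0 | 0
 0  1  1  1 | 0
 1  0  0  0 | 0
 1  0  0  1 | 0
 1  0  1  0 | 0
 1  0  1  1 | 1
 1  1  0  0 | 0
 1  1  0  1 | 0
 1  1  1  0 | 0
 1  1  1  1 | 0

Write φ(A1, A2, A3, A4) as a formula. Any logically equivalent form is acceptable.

The 1-rows are (0,0,0,0), (1,0,1,1). Each contributes one minterm — ¬A1·¬A2·¬A3·¬A4; A1·¬A2·A3·A4 — and their disjunction is a sum-of-products form of φ.

φ(A1, A2, A3, A4) = (((A1' · A2') · A3') · A4') + (((A1 · A2') · A3) · A4)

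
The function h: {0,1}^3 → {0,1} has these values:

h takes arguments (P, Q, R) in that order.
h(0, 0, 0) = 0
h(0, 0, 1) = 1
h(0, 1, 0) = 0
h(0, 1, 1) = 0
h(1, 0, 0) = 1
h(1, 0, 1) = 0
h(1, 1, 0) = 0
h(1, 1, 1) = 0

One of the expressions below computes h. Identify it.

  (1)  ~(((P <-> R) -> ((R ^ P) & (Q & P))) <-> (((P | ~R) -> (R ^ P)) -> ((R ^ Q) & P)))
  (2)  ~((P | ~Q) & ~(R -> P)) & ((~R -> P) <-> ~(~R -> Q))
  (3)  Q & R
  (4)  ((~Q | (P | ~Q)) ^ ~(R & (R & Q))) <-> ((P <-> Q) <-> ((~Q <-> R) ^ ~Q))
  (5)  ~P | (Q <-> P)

4

(1) disagrees with h on (0,0,0) (formula → 1, table → 0); rule it out.
(2) disagrees with h on (0,0,1) (formula → 0, table → 1); rule it out.
(3) disagrees with h on (0,0,1) (formula → 0, table → 1); rule it out.
(5) disagrees with h on (0,0,0) (formula → 1, table → 0); rule it out.
Only (4) survives; checking it on all 8 rows confirms it matches h.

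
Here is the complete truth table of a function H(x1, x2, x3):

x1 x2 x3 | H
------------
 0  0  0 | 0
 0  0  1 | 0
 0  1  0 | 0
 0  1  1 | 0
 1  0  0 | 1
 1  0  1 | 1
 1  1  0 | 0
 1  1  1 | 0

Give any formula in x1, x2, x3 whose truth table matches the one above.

H=1 on 2 inputs: (1,0,0), (1,0,1). Reading each as a conjunction of literals (x1·¬x2·¬x3, x1·¬x2·x3) and taking the OR gives the canonical DNF.

H(x1, x2, x3) = ((x1 and not x2) and not x3) or ((x1 and not x2) and x3)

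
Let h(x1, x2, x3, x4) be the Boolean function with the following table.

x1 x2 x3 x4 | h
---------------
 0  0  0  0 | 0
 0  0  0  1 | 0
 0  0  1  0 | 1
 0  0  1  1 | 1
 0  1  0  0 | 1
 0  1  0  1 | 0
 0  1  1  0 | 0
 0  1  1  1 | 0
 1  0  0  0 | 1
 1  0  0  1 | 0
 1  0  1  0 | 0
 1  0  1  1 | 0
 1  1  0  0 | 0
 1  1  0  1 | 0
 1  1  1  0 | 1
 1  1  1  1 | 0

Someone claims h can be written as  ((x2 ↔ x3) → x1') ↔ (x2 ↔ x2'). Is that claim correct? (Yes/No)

Test each input against both h and the formula:
  x1=0, x2=0, x3=0, x4=0: formula gives 0, h = 0 ✓
  x1=0, x2=0, x3=0, x4=1: formula gives 0, h = 0 ✓
  x1=0, x2=0, x3=1, x4=0: formula gives 0, but h = 1 ✗
Row (0,0,1,0) is a counterexample, so the formula is not equivalent to h.

No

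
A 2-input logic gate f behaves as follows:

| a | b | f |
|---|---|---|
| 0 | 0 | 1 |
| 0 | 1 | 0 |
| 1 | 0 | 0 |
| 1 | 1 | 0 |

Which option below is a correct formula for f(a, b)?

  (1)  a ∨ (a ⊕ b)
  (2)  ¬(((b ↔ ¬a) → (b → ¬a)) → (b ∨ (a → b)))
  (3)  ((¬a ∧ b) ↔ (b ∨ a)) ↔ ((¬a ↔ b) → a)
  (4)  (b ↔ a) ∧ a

3

(1) fails at (0,0): the formula yields 0, f is 1.
(2) fails at (0,0): the formula yields 0, f is 1.
(4) fails at (0,0): the formula yields 0, f is 1.
Only (3) survives; checking it on all 4 rows confirms it matches f.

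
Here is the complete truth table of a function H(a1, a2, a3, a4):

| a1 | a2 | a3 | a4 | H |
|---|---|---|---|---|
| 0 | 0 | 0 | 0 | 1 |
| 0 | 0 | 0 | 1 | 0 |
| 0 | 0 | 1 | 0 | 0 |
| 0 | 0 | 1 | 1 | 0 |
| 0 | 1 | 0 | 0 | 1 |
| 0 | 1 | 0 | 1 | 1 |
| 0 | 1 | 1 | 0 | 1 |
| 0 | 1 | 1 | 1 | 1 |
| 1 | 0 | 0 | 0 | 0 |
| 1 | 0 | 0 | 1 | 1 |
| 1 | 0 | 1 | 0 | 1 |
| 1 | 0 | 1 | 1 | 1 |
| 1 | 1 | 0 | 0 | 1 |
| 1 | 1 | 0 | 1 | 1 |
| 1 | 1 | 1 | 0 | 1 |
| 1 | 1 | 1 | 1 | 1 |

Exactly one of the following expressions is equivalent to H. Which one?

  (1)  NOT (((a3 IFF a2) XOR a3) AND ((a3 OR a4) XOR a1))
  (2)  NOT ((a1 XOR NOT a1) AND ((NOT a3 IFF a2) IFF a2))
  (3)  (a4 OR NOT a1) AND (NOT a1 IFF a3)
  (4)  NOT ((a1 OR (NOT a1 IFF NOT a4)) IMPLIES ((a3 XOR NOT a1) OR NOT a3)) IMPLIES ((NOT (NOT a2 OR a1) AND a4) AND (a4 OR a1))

(2): at (0,0,0,0) it gives 0, but H = 1 — eliminated.
(3): at (0,0,0,0) it gives 0, but H = 1 — eliminated.
(4): at (0,0,0,1) it gives 1, but H = 0 — eliminated.
Only (1) survives; checking it on all 16 rows confirms it matches H.

1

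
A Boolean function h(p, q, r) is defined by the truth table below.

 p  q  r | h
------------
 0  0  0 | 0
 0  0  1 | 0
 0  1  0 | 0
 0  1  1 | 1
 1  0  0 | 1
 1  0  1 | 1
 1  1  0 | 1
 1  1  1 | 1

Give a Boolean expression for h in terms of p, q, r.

h(p, q, r) = ~((((~p & ~q) & ~r) | ((~p & ~q) & r)) | ((~p & q) & ~r))

The 0-rows are (0,0,0), (0,0,1), (0,1,0). Take each as a conjunction (¬p·¬q·¬r, ¬p·¬q·r, ¬p·q·¬r), form their disjunction, and complement — that gives a formula that is 1 everywhere h is.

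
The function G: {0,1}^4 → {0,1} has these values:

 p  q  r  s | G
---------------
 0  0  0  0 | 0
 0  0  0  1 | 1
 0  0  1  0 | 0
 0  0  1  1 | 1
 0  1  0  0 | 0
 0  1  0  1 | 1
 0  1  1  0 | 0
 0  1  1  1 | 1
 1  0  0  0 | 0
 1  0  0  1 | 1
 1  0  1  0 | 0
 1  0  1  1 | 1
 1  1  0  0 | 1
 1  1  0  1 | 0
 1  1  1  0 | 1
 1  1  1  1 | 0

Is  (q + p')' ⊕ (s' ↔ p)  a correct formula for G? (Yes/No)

Check the formula against G row by row:
  p=0, q=0, r=0, s=0: formula gives 0, G = 0 ✓
  p=0, q=0, r=0, s=1: formula gives 1, G = 1 ✓
  p=0, q=0, r=1, s=0: formula gives 0, G = 0 ✓
  p=0, q=0, r=1, s=1: formula gives 1, G = 1 ✓
  …and likewise for the remaining 12 rows.
Every row agrees, so the formula is equivalent.

Yes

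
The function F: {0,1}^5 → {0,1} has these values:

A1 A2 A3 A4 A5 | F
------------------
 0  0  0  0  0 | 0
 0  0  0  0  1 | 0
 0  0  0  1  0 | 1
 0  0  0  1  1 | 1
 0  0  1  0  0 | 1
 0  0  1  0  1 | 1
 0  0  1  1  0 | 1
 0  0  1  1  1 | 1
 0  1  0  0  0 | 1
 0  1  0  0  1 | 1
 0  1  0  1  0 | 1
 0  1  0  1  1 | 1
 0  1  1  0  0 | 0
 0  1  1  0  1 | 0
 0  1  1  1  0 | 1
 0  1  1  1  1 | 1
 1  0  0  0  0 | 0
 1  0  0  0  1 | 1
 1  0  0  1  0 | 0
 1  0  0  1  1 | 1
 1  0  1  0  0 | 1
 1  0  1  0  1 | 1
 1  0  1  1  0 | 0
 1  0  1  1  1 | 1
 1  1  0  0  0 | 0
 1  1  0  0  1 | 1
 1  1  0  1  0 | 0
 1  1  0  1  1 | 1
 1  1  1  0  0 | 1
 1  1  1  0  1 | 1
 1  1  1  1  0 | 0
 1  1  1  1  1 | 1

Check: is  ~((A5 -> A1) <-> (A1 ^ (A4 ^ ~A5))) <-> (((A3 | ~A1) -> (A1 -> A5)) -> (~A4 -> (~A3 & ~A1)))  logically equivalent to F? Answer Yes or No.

Check the formula against F row by row:
  A1=0, A2=0, A3=0, A4=0, A5=0: formula gives 0, F = 0 ✓
  A1=0, A2=0, A3=0, A4=0, A5=1: formula gives 0, F = 0 ✓
  A1=0, A2=0, A3=0, A4=1, A5=0: formula gives 1, F = 1 ✓
  A1=0, A2=0, A3=0, A4=1, A5=1: formula gives 1, F = 1 ✓
  …
  A1=0, A2=1, A3=0, A4=0, A5=0: formula gives 0, but F = 1 ✗
A single disagreement suffices: at (0,1,0,0,0) they differ, so the formula does not compute F.

No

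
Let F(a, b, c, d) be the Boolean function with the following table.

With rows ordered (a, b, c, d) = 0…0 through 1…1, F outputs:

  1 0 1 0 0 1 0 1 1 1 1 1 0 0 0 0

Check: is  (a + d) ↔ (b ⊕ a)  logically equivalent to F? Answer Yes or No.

Yes

Check the formula against F row by row:
  a=0, b=0, c=0, d=0: formula gives 1, F = 1 ✓
  a=0, b=0, c=0, d=1: formula gives 0, F = 0 ✓
  a=0, b=0, c=1, d=0: formula gives 1, F = 1 ✓
  a=0, b=0, c=1, d=1: formula gives 0, F = 0 ✓
  … (the remaining 12 rows also agree.)
Every row agrees, so the formula is equivalent.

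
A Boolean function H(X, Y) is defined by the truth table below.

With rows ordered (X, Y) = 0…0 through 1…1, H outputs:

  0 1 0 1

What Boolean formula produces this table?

The output simply equals Y.

H(X, Y) = Y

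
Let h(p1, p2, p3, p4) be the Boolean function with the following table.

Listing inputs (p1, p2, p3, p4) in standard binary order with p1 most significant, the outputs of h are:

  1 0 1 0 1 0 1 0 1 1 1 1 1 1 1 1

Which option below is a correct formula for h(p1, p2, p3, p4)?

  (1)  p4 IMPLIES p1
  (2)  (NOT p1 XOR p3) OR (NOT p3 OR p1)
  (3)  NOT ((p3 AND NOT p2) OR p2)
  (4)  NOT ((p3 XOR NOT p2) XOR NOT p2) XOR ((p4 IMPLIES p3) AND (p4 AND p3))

(2) disagrees with h on (0,0,0,1) (formula → 1, table → 0); rule it out.
(3) disagrees with h on (0,0,0,1) (formula → 1, table → 0); rule it out.
(4) disagrees with h on (0,0,0,1) (formula → 1, table → 0); rule it out.
Only (1) survives; checking it on all 16 rows confirms it matches h.

1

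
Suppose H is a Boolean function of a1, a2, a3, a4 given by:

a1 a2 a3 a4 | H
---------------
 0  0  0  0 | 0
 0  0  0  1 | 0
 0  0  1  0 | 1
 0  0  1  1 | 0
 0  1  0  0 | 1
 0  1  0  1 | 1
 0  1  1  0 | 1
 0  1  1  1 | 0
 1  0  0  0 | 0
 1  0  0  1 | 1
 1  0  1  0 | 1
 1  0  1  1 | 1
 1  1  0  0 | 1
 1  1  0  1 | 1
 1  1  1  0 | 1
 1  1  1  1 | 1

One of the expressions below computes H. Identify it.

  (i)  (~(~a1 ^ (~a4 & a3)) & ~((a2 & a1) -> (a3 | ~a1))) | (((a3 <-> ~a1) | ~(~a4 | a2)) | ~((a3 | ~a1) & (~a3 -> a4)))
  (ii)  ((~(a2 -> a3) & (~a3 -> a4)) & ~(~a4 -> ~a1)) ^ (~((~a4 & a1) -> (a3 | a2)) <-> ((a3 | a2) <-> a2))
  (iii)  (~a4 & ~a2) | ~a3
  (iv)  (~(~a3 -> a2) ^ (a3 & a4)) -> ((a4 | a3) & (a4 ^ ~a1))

iv

(i): at (0,0,0,0) it gives 1, but H = 0 — eliminated.
(ii): at (0,0,1,1) it gives 1, but H = 0 — eliminated.
(iii): at (0,0,0,0) it gives 1, but H = 0 — eliminated.
Only (iv) survives; checking it on all 16 rows confirms it matches H.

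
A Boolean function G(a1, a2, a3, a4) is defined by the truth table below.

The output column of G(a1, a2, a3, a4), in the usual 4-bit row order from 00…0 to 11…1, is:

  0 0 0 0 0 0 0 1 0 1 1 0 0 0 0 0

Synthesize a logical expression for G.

G=1 on 3 inputs: (0,1,1,1), (1,0,0,1), (1,0,1,0). Reading each as a conjunction of literals (¬a1·a2·a3·a4, a1·¬a2·¬a3·a4, a1·¬a2·a3·¬a4) and taking the OR gives the canonical DNF.

G(a1, a2, a3, a4) = ((((NOT a1 AND a2) AND a3) AND a4) OR (((a1 AND NOT a2) AND NOT a3) AND a4)) OR (((a1 AND NOT a2) AND a3) AND NOT a4)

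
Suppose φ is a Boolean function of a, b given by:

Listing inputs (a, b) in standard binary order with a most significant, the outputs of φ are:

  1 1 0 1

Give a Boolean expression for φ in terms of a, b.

This is a → b (false only at 1,0).

φ(a, b) = a → b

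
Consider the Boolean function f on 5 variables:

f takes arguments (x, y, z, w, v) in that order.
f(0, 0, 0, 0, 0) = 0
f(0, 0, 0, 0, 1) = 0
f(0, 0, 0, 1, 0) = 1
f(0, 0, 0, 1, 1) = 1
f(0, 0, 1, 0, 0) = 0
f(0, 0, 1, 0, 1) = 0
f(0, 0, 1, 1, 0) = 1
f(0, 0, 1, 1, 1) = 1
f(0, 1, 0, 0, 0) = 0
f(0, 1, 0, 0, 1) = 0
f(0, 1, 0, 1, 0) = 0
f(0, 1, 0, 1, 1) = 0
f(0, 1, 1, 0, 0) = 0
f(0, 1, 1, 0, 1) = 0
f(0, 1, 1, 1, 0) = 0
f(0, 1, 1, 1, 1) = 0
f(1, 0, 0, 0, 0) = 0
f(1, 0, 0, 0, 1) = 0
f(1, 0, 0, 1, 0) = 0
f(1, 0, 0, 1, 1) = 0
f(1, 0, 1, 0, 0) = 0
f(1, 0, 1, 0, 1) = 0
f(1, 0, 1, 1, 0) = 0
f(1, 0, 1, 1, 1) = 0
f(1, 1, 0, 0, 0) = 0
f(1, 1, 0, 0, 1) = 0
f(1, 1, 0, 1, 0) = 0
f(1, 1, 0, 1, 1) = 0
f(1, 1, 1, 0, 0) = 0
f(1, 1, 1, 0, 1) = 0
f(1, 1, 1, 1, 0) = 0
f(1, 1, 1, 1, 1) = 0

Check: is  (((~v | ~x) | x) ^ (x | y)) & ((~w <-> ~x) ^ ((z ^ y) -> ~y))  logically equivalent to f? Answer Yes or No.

Yes

Test each input against both f and the formula:
  x=0, y=0, z=0, w=0, v=0: formula gives 0, f = 0 ✓
  x=0, y=0, z=0, w=0, v=1: formula gives 0, f = 0 ✓
  x=0, y=0, z=0, w=1, v=0: formula gives 1, f = 1 ✓
  x=0, y=0, z=0, w=1, v=1: formula gives 1, f = 1 ✓
  … (the remaining 28 rows also agree.)
Every row agrees, so the formula is equivalent.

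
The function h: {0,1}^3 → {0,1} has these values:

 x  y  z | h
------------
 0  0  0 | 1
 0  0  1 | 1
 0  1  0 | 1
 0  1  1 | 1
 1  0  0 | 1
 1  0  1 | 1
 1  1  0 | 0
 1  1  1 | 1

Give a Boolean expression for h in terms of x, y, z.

h is 0 on exactly one input, (1,1,0), whose minterm is x·y·¬z. So h is the negation of that single conjunction.

h(x, y, z) = ((x · y) · z')'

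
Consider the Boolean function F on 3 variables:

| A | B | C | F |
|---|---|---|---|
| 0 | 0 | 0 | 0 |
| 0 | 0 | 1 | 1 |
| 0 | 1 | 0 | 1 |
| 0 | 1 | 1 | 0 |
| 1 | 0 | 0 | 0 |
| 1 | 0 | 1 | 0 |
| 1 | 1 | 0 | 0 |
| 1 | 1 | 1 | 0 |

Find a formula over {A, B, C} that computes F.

F(A, B, C) = ((¬A ∧ ¬B) ∧ C) ∨ ((¬A ∧ B) ∧ ¬C)

The 1-rows are (0,0,1), (0,1,0). Each contributes one minterm — ¬A·¬B·C; ¬A·B·¬C — and their disjunction is a sum-of-products form of F.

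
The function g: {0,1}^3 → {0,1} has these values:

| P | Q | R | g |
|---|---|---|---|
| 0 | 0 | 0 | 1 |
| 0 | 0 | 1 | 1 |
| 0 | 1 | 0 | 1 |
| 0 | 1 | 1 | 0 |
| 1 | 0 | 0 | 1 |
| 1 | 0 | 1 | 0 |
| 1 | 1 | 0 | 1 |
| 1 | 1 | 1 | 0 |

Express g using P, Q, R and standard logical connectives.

g(P, Q, R) = ((((P' · Q) · R) + ((P · Q') · R)) + ((P · Q) · R))'

There are just 3 zero rows: (0,1,1), (1,0,1), (1,1,1). Their minterms are ¬P·Q·R, P·¬Q·R, P·Q·R; the OR of those covers precisely the 0-outputs, and negating it yields g.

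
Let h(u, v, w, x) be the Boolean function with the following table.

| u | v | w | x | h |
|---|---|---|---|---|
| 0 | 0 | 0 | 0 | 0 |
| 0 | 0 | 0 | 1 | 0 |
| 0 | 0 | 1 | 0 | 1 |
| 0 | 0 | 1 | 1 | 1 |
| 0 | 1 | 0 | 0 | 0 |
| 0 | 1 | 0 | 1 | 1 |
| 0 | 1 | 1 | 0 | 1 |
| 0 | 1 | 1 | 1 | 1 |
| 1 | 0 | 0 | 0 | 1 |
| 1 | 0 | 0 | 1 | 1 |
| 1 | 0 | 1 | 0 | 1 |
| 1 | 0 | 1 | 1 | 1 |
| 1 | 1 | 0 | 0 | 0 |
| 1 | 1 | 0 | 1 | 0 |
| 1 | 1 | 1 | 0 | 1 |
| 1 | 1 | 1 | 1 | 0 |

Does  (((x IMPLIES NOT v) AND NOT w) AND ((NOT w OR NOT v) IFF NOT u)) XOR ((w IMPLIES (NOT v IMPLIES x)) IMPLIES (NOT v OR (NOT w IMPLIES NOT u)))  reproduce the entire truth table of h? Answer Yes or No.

Test each input against both h and the formula:
  u=0, v=0, w=0, x=0: formula gives 0, h = 0 ✓
  u=0, v=0, w=0, x=1: formula gives 0, h = 0 ✓
  u=0, v=0, w=1, x=0: formula gives 1, h = 1 ✓
  u=0, v=0, w=1, x=1: formula gives 1, h = 1 ✓
  …
  u=1, v=1, w=1, x=1: formula gives 1, but h = 0 ✗
Since they disagree at (1,1,1,1), the expression is not a correct formula for h.

No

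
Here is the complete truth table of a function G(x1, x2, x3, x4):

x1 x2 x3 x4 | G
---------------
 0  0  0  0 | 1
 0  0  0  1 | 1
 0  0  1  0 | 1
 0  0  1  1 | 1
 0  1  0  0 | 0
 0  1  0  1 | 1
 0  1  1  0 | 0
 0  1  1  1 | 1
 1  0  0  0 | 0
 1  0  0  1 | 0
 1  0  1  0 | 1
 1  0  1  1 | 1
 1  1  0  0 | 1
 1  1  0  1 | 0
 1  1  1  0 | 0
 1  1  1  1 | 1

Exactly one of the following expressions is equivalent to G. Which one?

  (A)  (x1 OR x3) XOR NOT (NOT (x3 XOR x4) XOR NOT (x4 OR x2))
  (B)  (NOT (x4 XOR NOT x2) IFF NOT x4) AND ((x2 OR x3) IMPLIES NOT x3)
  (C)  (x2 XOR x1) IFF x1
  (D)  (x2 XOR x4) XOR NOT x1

A

(B) fails at (0,0,0,0): the formula yields 0, G is 1.
(C) fails at (0,1,0,1): the formula yields 0, G is 1.
(D) fails at (0,0,0,1): the formula yields 0, G is 1.
That leaves (A). Evaluating it on every row reproduces the table of G exactly.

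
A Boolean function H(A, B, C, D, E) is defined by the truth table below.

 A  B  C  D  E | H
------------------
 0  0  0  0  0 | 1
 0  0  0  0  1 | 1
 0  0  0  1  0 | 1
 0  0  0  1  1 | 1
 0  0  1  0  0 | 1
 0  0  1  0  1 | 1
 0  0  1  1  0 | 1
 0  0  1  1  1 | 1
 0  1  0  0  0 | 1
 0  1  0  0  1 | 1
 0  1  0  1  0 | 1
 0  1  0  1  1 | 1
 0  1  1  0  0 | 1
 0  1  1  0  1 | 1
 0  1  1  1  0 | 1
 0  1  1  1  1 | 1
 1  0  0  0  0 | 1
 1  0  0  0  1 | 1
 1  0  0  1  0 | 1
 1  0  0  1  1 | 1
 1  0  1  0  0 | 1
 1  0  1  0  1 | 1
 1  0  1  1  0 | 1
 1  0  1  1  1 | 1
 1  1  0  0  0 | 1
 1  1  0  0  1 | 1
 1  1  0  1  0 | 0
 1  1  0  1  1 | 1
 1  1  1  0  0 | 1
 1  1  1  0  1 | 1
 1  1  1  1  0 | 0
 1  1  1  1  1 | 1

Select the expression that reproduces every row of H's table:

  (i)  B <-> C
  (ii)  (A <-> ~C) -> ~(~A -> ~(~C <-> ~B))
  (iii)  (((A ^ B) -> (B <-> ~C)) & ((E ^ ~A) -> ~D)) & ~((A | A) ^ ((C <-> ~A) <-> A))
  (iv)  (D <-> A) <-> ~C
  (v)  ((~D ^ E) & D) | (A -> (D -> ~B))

(i) fails at (0,0,1,0,0): the formula yields 0, H is 1.
(ii) fails at (0,0,1,0,0): the formula yields 0, H is 1.
(iii) fails at (0,0,0,0,0): the formula yields 0, H is 1.
(iv) fails at (0,0,0,1,0): the formula yields 0, H is 1.
Only (v) survives; checking it on all 32 rows confirms it matches H.

v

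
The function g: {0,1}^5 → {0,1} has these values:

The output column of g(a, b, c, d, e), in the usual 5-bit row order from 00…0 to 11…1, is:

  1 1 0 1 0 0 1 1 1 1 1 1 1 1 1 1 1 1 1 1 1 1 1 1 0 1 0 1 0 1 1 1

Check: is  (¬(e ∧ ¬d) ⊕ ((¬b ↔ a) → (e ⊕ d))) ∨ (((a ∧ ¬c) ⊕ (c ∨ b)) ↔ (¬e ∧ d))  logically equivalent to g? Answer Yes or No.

Test each input against both g and the formula:
  a=0, b=0, c=0, d=0, e=0: formula gives 1, g = 1 ✓
  a=0, b=0, c=0, d=0, e=1: formula gives 1, g = 1 ✓
  a=0, b=0, c=0, d=1, e=0: formula gives 0, g = 0 ✓
  a=0, b=0, c=0, d=1, e=1: formula gives 1, g = 1 ✓
  …
  a=0, b=0, c=1, d=0, e=1: formula gives 1, but g = 0 ✗
Since they disagree at (0,0,1,0,1), the expression is not a correct formula for g.

No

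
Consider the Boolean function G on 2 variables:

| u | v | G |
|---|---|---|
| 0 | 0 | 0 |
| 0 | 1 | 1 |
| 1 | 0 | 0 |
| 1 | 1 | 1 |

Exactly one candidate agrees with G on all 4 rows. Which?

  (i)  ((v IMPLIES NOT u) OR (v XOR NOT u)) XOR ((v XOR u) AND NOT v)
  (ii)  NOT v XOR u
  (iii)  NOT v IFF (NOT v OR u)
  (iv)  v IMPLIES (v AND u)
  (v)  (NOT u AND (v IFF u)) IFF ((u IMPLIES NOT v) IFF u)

(i) fails at (0,0): the formula yields 1, G is 0.
(ii) fails at (0,0): the formula yields 1, G is 0.
(iii) fails at (0,0): the formula yields 1, G is 0.
(iv) fails at (0,0): the formula yields 1, G is 0.
That leaves (v). Evaluating it on every row reproduces the table of G exactly.

v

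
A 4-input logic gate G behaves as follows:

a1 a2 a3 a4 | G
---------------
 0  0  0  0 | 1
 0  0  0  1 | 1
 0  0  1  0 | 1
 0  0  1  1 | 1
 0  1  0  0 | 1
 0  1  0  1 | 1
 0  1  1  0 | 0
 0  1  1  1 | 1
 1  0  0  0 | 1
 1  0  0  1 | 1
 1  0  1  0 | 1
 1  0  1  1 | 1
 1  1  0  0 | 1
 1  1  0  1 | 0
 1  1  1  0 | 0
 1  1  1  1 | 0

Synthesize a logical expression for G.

G(a1, a2, a3, a4) = NOT ((((((NOT a1 AND a2) AND a3) AND NOT a4) OR (((a1 AND a2) AND NOT a3) AND a4)) OR (((a1 AND a2) AND a3) AND NOT a4)) OR (((a1 AND a2) AND a3) AND a4))

G is 0 on only 4 rows — (0,1,1,0), (1,1,0,1), (1,1,1,0), (1,1,1,1). Writing each as a minterm (¬a1·a2·a3·¬a4, a1·a2·¬a3·a4, a1·a2·a3·¬a4, a1·a2·a3·a4) and OR-ing them characterizes exactly where G=0, so G is the negation of that disjunction.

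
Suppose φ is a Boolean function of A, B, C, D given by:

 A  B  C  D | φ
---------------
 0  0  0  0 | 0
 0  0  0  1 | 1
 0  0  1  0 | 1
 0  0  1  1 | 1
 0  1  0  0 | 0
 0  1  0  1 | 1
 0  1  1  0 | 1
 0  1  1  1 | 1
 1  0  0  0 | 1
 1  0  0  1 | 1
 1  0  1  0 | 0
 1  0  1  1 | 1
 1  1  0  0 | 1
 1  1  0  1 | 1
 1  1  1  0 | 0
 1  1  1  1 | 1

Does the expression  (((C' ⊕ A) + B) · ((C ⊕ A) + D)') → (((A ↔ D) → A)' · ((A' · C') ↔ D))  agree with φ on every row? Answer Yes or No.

Yes

Check the formula against φ row by row:
  A=0, B=0, C=0, D=0: formula gives 0, φ = 0 ✓
  A=0, B=0, C=0, D=1: formula gives 1, φ = 1 ✓
  A=0, B=0, C=1, D=0: formula gives 1, φ = 1 ✓
  A=0, B=0, C=1, D=1: formula gives 1, φ = 1 ✓
  …and likewise for the remaining 12 rows.
No disagreement on any input; they are logically equivalent.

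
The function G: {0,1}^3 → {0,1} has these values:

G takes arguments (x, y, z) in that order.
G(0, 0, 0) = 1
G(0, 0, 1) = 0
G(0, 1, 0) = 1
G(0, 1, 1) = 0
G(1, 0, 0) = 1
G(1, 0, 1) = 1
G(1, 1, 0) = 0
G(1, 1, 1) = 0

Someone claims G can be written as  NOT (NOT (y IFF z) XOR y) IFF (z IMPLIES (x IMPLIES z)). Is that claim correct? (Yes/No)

Check the formula against G row by row:
  x=0, y=0, z=0: formula gives 1, G = 1 ✓
  x=0, y=0, z=1: formula gives 0, G = 0 ✓
  x=0, y=1, z=0: formula gives 1, G = 1 ✓
  x=0, y=1, z=1: formula gives 0, G = 0 ✓
  x=1, y=0, z=0: formula gives 1, G = 1 ✓
  x=1, y=0, z=1: formula gives 0, but G = 1 ✗
Row (1,0,1) is a counterexample, so the formula is not equivalent to G.

No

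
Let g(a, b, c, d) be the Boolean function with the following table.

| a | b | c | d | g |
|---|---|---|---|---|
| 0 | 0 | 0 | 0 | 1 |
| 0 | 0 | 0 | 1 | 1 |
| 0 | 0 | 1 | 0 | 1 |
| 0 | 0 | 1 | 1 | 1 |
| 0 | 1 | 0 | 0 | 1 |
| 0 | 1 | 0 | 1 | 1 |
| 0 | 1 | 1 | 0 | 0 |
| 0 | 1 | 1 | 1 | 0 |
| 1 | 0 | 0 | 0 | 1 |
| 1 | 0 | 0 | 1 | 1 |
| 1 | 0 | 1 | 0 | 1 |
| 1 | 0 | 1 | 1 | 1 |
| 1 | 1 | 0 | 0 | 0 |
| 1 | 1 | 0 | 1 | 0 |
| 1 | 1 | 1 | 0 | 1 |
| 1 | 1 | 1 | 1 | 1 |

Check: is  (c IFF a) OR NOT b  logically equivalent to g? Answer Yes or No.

Evaluate (c IFF a) OR NOT b on each row and compare to g:
  a=0, b=0, c=0, d=0: formula gives 1, g = 1 ✓
  a=0, b=0, c=0, d=1: formula gives 1, g = 1 ✓
  a=0, b=0, c=1, d=0: formula gives 1, g = 1 ✓
  a=0, b=0, c=1, d=1: formula gives 1, g = 1 ✓
  …and likewise for the remaining 12 rows.
All 16 rows match — the expression computes g exactly.

Yes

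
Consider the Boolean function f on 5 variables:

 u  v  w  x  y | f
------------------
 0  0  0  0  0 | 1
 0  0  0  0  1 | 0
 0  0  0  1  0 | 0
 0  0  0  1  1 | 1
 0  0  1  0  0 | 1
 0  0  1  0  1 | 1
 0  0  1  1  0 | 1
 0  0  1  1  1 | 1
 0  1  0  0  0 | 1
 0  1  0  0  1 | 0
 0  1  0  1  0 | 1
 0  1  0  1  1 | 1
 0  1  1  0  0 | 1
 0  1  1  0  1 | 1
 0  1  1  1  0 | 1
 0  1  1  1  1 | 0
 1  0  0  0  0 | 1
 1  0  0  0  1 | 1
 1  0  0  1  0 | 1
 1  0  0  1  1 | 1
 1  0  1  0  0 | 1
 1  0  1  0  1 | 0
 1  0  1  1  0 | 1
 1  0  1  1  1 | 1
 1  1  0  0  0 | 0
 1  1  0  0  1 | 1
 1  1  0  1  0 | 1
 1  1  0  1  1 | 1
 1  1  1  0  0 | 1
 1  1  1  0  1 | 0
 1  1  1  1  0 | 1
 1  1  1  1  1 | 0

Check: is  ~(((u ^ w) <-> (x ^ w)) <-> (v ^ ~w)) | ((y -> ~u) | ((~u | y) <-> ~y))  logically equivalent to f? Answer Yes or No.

Evaluate ~(((u ^ w) <-> (x ^ w)) <-> (v ^ ~w)) | ((y -> ~u) | ((~u | y) <-> ~y)) on each row and compare to f:
  u=0, v=0, w=0, x=0, y=0: formula gives 1, f = 1 ✓
  u=0, v=0, w=0, x=0, y=1: formula gives 1, but f = 0 ✗
Since they disagree at (0,0,0,0,1), the expression is not a correct formula for f.

No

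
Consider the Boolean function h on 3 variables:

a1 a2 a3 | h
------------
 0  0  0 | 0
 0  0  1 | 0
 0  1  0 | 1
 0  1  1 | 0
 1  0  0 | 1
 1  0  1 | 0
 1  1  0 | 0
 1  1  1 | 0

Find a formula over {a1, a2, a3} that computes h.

h=1 on 2 inputs: (0,1,0), (1,0,0). Reading each as a conjunction of literals (¬a1·a2·¬a3, a1·¬a2·¬a3) and taking the OR gives the canonical DNF.

h(a1, a2, a3) = ((~a1 & a2) & ~a3) | ((a1 & ~a2) & ~a3)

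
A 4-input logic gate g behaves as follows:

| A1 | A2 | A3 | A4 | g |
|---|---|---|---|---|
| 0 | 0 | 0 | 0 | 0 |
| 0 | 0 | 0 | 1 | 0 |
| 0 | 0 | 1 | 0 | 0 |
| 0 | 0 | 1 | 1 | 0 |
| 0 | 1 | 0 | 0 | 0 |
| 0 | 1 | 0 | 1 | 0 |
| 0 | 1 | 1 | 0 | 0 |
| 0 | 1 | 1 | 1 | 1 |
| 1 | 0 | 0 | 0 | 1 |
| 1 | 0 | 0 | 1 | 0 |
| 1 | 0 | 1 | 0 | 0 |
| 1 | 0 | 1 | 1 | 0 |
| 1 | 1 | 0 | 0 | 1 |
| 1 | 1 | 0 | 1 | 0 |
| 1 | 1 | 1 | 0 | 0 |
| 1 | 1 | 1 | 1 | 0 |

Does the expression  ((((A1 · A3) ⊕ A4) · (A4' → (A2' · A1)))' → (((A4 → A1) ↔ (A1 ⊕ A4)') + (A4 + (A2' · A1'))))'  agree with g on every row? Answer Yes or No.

No

Check the formula against g row by row:
  A1=0, A2=0, A3=0, A4=0: formula gives 0, g = 0 ✓
  A1=0, A2=0, A3=0, A4=1: formula gives 0, g = 0 ✓
  A1=0, A2=0, A3=1, A4=0: formula gives 0, g = 0 ✓
  A1=0, A2=0, A3=1, A4=1: formula gives 0, g = 0 ✓
  …
  A1=0, A2=1, A3=1, A4=1: formula gives 0, but g = 1 ✗
A single disagreement suffices: at (0,1,1,1) they differ, so the formula does not compute g.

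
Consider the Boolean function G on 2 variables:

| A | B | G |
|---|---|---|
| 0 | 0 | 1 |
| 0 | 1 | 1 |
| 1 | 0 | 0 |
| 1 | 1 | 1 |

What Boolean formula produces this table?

This is A → B (false only at 1,0).

G(A, B) = A → B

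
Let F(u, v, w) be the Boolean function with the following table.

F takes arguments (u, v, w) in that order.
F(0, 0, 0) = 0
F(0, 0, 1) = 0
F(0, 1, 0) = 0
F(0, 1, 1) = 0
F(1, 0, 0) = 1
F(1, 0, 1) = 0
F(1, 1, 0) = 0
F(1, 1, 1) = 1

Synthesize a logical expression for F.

F(u, v, w) = ((u and not v) and not w) or ((u and v) and w)

F=1 on 2 inputs: (1,0,0), (1,1,1). Reading each as a conjunction of literals (u·¬v·¬w, u·v·w) and taking the OR gives the canonical DNF.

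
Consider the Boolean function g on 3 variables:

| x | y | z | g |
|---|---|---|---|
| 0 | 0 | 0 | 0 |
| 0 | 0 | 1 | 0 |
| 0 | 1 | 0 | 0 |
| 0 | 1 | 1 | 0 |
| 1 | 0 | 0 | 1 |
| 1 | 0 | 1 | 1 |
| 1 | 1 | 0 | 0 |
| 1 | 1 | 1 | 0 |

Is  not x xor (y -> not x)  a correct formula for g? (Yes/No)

Check the formula against g row by row:
  x=0, y=0, z=0: formula gives 0, g = 0 ✓
  x=0, y=0, z=1: formula gives 0, g = 0 ✓
  x=0, y=1, z=0: formula gives 0, g = 0 ✓
  x=0, y=1, z=1: formula gives 0, g = 0 ✓
  x=1, y=0, z=0: formula gives 1, g = 1 ✓
  … (the remaining 3 rows also agree.)
No disagreement on any input; they are logically equivalent.

Yes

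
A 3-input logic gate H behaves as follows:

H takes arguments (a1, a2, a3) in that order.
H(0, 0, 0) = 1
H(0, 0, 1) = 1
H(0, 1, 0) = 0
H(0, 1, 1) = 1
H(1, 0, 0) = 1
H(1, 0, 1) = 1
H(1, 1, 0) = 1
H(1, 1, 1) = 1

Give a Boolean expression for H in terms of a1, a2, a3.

H(a1, a2, a3) = ¬((¬a1 ∧ a2) ∧ ¬a3)

Only row (0,1,0) gives 0. So H is 1 everywhere except there — the complement of the minterm ¬a1·a2·¬a3.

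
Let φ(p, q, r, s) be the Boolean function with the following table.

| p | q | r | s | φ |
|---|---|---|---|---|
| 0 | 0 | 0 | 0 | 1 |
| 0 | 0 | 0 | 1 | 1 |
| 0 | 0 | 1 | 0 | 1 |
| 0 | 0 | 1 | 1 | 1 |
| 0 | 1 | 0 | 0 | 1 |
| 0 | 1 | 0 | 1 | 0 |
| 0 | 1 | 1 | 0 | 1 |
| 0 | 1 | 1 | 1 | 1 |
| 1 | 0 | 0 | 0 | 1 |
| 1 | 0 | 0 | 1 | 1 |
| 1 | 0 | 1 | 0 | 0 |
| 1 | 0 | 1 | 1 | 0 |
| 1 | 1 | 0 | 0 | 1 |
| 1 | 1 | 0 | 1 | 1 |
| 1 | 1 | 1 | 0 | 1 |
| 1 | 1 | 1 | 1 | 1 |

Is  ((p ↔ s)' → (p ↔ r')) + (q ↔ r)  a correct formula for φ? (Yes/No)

No

Check the formula against φ row by row:
  p=0, q=0, r=0, s=0: formula gives 1, φ = 1 ✓
  p=0, q=0, r=0, s=1: formula gives 1, φ = 1 ✓
  p=0, q=0, r=1, s=0: formula gives 1, φ = 1 ✓
  p=0, q=0, r=1, s=1: formula gives 1, φ = 1 ✓
  …
  p=1, q=0, r=1, s=1: formula gives 1, but φ = 0 ✗
Row (1,0,1,1) is a counterexample, so the formula is not equivalent to φ.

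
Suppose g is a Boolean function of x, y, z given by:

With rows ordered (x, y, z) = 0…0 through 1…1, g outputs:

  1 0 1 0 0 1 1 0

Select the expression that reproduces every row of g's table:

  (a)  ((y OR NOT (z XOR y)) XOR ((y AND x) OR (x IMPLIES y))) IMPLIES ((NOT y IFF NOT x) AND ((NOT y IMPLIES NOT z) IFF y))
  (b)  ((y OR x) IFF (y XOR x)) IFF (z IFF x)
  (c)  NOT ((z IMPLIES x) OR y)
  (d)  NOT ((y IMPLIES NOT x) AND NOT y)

b

(a): at (0,0,1) it gives 1, but g = 0 — eliminated.
(c): at (0,0,0) it gives 0, but g = 1 — eliminated.
(d): at (0,0,0) it gives 0, but g = 1 — eliminated.
(b) is the remaining candidate, and it agrees with g on all 8 inputs.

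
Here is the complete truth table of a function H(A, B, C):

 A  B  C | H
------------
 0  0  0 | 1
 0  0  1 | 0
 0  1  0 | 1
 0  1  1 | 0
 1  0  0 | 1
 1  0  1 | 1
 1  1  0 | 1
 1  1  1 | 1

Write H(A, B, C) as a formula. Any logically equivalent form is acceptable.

The 0-rows are (0,0,1), (0,1,1). Take each as a conjunction (¬A·¬B·C, ¬A·B·C), form their disjunction, and complement — that gives a formula that is 1 everywhere H is.

H(A, B, C) = not (((not A and not B) and C) or ((not A and B) and C))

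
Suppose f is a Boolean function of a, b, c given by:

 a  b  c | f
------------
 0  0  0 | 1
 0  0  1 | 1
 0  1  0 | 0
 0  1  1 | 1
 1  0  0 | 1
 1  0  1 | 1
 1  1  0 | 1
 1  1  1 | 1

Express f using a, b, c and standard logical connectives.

f(a, b, c) = ~((~a & b) & ~c)

Only row (0,1,0) gives 0. So f is 1 everywhere except there — the complement of the minterm ¬a·b·¬c.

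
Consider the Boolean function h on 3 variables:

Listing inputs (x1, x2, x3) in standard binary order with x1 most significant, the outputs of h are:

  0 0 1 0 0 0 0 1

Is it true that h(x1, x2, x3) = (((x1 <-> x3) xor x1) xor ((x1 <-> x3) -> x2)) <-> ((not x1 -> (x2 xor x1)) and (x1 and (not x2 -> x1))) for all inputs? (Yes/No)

Yes

Test each input against both h and the formula:
  x1=0, x2=0, x3=0: formula gives 0, h = 0 ✓
  x1=0, x2=0, x3=1: formula gives 0, h = 0 ✓
  x1=0, x2=1, x3=0: formula gives 1, h = 1 ✓
  x1=0, x2=1, x3=1: formula gives 0, h = 0 ✓
  x1=1, x2=0, x3=0: formula gives 0, h = 0 ✓
  …and likewise for the remaining 3 rows.
Every row agrees, so the formula is equivalent.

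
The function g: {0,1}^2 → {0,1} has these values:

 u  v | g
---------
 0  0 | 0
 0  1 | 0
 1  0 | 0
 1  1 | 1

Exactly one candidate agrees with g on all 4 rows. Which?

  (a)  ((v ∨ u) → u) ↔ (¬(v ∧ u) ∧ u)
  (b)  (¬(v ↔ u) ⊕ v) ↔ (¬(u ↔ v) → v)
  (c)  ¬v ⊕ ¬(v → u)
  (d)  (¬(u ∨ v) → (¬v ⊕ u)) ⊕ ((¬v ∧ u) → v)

b

(a) disagrees with g on (0,1) (formula → 1, table → 0); rule it out.
(c) disagrees with g on (0,0) (formula → 1, table → 0); rule it out.
(d) disagrees with g on (1,0) (formula → 1, table → 0); rule it out.
That leaves (b). Evaluating it on every row reproduces the table of g exactly.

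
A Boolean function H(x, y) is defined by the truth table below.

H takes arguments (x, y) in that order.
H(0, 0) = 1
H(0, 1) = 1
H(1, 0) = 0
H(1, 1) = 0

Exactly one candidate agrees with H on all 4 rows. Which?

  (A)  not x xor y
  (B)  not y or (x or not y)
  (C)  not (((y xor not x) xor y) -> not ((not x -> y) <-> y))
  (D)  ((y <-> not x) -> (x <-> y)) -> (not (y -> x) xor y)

C

(A) fails at (0,1): the formula yields 0, H is 1.
(B) fails at (0,1): the formula yields 0, H is 1.
(D) fails at (0,0): the formula yields 0, H is 1.
Only (C) survives; checking it on all 4 rows confirms it matches H.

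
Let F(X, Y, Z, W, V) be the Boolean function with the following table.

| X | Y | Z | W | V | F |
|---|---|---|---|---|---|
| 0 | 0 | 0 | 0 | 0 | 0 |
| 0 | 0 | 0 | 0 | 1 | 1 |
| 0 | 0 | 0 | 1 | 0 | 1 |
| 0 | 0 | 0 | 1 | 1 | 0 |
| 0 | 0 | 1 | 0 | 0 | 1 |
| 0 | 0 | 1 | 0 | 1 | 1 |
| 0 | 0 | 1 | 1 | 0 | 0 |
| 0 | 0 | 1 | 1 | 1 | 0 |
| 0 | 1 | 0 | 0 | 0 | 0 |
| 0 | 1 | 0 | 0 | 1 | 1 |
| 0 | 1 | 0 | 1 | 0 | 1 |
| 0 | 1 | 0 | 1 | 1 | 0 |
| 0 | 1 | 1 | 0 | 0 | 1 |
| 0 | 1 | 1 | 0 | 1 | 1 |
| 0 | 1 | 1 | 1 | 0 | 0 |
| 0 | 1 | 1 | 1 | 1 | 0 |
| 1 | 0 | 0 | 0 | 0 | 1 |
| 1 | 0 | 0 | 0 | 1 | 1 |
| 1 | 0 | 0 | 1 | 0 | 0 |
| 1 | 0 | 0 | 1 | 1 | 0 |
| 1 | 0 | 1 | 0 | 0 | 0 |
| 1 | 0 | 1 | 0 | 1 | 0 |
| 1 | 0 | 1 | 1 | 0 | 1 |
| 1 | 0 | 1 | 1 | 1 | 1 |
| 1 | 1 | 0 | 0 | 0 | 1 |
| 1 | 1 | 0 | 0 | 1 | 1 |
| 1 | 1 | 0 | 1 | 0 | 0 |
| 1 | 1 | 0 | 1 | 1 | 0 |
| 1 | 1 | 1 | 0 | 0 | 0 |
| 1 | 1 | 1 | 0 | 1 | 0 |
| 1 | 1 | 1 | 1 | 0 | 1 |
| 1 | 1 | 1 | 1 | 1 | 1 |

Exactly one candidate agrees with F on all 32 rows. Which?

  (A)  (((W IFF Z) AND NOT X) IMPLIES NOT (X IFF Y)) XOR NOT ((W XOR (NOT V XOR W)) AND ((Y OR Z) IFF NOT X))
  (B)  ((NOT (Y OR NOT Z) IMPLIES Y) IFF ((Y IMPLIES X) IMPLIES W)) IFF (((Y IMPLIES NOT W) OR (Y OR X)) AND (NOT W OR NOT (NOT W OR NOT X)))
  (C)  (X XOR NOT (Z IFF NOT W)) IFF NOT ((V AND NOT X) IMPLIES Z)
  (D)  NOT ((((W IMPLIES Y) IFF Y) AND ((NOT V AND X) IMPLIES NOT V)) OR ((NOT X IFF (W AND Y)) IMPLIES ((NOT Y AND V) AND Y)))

C

(A): at (0,0,0,0,0) it gives 1, but F = 0 — eliminated.
(B): at (0,0,0,0,1) it gives 0, but F = 1 — eliminated.
(D): at (0,0,0,0,1) it gives 0, but F = 1 — eliminated.
That leaves (C). Evaluating it on every row reproduces the table of F exactly.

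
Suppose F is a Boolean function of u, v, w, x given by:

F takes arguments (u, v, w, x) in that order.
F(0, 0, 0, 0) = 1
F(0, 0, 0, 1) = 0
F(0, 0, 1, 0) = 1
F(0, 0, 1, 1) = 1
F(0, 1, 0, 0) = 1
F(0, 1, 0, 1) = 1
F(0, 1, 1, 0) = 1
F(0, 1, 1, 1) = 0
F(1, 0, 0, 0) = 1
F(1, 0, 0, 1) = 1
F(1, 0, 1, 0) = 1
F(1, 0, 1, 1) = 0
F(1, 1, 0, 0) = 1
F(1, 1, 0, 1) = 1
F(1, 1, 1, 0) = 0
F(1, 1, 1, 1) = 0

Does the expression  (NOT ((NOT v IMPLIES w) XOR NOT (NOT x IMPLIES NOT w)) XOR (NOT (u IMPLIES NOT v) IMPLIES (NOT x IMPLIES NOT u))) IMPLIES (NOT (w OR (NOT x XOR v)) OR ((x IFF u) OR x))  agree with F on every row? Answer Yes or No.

No

Test each input against both F and the formula:
  u=0, v=0, w=0, x=0: formula gives 1, F = 1 ✓
  u=0, v=0, w=0, x=1: formula gives 1, but F = 0 ✗
Since they disagree at (0,0,0,1), the expression is not a correct formula for F.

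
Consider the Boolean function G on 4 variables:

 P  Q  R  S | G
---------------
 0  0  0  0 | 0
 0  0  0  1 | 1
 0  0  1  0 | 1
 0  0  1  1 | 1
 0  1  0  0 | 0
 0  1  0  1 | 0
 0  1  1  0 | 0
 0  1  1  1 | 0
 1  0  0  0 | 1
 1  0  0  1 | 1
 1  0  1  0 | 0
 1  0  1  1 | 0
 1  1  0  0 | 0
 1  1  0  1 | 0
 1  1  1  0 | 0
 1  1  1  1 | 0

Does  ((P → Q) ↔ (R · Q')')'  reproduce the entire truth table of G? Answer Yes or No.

No

Evaluate ((P → Q) ↔ (R · Q')')' on each row and compare to G:
  P=0, Q=0, R=0, S=0: formula gives 0, G = 0 ✓
  P=0, Q=0, R=0, S=1: formula gives 0, but G = 1 ✗
Row (0,0,0,1) is a counterexample, so the formula is not equivalent to G.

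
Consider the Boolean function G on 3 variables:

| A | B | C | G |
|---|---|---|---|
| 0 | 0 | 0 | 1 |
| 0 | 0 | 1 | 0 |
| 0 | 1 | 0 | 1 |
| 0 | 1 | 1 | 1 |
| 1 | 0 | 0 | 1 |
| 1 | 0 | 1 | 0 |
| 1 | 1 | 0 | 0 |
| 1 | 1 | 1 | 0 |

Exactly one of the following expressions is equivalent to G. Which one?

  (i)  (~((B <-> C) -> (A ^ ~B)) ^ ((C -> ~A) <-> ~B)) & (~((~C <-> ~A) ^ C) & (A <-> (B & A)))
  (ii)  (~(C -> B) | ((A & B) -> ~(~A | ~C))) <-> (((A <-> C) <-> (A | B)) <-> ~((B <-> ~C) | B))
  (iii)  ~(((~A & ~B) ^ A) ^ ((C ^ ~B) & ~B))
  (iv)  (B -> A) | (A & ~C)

iii

(i) disagrees with G on (0,0,0) (formula → 0, table → 1); rule it out.
(ii) disagrees with G on (0,0,0) (formula → 0, table → 1); rule it out.
(iv) disagrees with G on (0,0,1) (formula → 1, table → 0); rule it out.
That leaves (iii). Evaluating it on every row reproduces the table of G exactly.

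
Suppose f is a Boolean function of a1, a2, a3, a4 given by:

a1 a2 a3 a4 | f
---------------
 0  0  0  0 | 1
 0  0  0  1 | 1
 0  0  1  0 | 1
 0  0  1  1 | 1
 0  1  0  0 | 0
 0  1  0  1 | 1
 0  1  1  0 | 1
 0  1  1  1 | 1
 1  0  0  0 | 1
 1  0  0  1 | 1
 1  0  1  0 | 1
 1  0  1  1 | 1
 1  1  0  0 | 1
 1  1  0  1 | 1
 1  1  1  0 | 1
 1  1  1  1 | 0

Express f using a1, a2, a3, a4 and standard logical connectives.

There are just 2 zero rows: (0,1,0,0), (1,1,1,1). Their minterms are ¬a1·a2·¬a3·¬a4, a1·a2·a3·a4; the OR of those covers precisely the 0-outputs, and negating it yields f.

f(a1, a2, a3, a4) = ((((a1' · a2) · a3') · a4') + (((a1 · a2) · a3) · a4))'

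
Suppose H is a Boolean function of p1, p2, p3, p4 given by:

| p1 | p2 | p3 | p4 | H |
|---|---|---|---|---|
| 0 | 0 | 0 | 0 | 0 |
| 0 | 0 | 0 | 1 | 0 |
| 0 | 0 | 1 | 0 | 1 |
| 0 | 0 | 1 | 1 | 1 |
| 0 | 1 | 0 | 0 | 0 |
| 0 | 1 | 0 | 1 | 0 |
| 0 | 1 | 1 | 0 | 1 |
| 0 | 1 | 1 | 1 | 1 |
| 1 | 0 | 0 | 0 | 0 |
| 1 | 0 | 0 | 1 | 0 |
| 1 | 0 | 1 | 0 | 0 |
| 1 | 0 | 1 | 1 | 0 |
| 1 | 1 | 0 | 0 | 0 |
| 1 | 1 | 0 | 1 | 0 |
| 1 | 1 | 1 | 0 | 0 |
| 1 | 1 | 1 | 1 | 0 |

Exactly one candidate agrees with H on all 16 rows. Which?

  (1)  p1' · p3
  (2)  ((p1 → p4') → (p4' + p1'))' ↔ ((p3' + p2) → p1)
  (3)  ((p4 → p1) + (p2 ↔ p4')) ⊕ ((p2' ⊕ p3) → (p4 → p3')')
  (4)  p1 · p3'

(2) disagrees with H on (0,0,0,0) (formula → 1, table → 0); rule it out.
(3) disagrees with H on (0,0,0,0) (formula → 1, table → 0); rule it out.
(4) disagrees with H on (0,0,1,0) (formula → 0, table → 1); rule it out.
That leaves (1). Evaluating it on every row reproduces the table of H exactly.

1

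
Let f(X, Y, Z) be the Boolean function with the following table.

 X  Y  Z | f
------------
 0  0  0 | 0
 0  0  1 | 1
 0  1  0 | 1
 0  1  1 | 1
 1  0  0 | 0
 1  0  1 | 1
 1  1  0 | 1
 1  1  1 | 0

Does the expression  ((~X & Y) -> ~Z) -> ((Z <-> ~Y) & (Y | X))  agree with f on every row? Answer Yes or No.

Test each input against both f and the formula:
  X=0, Y=0, Z=0: formula gives 0, f = 0 ✓
  X=0, Y=0, Z=1: formula gives 0, but f = 1 ✗
A single disagreement suffices: at (0,0,1) they differ, so the formula does not compute f.

No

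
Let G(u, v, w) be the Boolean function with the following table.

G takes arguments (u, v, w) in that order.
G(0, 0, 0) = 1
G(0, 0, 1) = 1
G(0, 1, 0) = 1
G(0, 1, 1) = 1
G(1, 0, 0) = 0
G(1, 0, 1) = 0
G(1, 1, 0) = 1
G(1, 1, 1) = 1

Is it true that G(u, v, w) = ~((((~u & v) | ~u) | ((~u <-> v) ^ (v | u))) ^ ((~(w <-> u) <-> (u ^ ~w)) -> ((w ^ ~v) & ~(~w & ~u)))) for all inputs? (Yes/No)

Check the formula against G row by row:
  u=0, v=0, w=0: formula gives 1, G = 1 ✓
  u=0, v=0, w=1: formula gives 1, G = 1 ✓
  u=0, v=1, w=0: formula gives 1, G = 1 ✓
  u=0, v=1, w=1: formula gives 1, G = 1 ✓
  u=1, v=0, w=0: formula gives 0, G = 0 ✓
  … (the remaining 3 rows also agree.)
All 8 rows match — the expression computes G exactly.

Yes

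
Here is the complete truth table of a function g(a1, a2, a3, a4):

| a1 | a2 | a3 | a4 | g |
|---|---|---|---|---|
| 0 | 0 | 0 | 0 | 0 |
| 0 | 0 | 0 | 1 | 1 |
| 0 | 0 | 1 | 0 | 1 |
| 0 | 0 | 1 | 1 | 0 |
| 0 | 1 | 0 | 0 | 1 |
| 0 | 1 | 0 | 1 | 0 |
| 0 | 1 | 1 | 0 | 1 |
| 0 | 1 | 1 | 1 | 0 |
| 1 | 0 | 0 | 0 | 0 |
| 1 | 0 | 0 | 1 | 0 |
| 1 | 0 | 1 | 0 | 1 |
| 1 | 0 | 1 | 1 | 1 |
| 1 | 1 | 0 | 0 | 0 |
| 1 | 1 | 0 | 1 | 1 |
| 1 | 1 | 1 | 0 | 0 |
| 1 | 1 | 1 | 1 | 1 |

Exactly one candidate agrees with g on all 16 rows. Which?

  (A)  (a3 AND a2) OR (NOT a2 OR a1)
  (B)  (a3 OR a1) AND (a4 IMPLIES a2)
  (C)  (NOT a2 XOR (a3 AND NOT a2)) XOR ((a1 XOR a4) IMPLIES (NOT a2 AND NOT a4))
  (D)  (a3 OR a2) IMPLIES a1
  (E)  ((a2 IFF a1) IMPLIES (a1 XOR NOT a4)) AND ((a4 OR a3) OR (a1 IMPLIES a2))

(A): at (0,0,0,0) it gives 1, but g = 0 — eliminated.
(B): at (0,0,0,1) it gives 0, but g = 1 — eliminated.
(D): at (0,0,0,0) it gives 1, but g = 0 — eliminated.
(E): at (0,0,0,0) it gives 1, but g = 0 — eliminated.
That leaves (C). Evaluating it on every row reproduces the table of g exactly.

C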